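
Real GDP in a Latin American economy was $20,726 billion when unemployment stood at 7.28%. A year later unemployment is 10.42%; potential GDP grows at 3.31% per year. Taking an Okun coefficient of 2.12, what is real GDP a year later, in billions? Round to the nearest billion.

Δu = 10.42 - 7.28 = 3.14 points.
Okun's law (growth form): g_Y = g_Y* - β × Δu = 3.31 - 2.12 × (3.14) = 3.31 - 6.6568 = -3.3468%.
Real GDP in the next year = 20726 × (1 - 3.3468/100) = 20726 × 0.966532 ≈ 20032 billion.

$20,032 billion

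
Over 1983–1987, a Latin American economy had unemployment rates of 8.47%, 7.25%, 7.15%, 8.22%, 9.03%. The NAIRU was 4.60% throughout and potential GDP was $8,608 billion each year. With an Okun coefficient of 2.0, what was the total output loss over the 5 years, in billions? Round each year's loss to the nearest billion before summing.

$2,947 billion

Year 1983: gap = -2.0 × (8.47 - 4.6) = -7.74%, loss ≈ 8608 × 7.74/100 ≈ 666.
Year 1984: gap = -2.0 × (7.25 - 4.6) = -5.3%, loss ≈ 8608 × 5.3/100 ≈ 456.
Year 1985: gap = -2.0 × (7.15 - 4.6) = -5.1%, loss ≈ 8608 × 5.1/100 ≈ 439.
Year 1986: gap = -2.0 × (8.22 - 4.6) = -7.24%, loss ≈ 8608 × 7.24/100 ≈ 623.
Year 1987: gap = -2.0 × (9.03 - 4.6) = -8.86%, loss ≈ 8608 × 8.86/100 ≈ 763.
Total lost output = 666 + 456 + 439 + 623 + 763 = 2947 billion.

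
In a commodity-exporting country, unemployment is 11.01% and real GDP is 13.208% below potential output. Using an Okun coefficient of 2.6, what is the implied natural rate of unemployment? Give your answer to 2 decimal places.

From Okun's law, u - u* = -(output gap)/β = -(-13.208)/2.6 = 5.08 points.
So u* = 11.01 - 5.08 = 5.93%.

5.93%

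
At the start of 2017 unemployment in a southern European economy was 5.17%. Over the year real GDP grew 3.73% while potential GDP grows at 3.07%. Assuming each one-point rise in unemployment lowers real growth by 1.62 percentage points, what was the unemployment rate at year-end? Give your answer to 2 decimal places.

4.76%

Growth-rate Okun's law: g_Y = g_Y* - β × Δu, so Δu = (g_Y* - g_Y)/β.
Δu = (3.07 - 3.73)/1.62 = -0.66/1.62 = -0.41 percentage points.
Year-end unemployment = 5.17 - 0.41 = 4.76%.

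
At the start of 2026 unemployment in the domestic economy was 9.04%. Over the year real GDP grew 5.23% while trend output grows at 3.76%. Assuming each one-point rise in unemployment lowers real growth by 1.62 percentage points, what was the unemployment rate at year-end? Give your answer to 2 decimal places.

8.13%

Growth-rate Okun's law: g_Y = g_Y* - β × Δu, so Δu = (g_Y* - g_Y)/β.
Δu = (3.76 - 5.23)/1.62 = -1.47/1.62 = -0.91 percentage points.
Year-end unemployment = 9.04 - 0.91 = 8.13%.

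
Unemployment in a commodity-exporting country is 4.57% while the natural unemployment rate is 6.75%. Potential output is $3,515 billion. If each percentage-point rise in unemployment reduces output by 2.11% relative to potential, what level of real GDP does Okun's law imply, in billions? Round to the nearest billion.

$3,677 billion

Unemployment gap = 4.57 - 6.75 = -2.18 points, so the output gap is -2.11 × (-2.18) = 4.5998%.
Actual GDP = 3515 × (1 + 4.5998/100) = 3515 × 1.045998 ≈ 3677 billion.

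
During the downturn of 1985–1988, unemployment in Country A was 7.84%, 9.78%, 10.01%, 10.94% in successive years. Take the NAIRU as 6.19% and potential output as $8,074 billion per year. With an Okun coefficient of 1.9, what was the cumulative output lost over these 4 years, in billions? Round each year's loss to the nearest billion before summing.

Year 1985: gap = -1.9 × (7.84 - 6.19) = -3.135%, loss ≈ 8074 × 3.135/100 ≈ 253.
Year 1986: gap = -1.9 × (9.78 - 6.19) = -6.821%, loss ≈ 8074 × 6.821/100 ≈ 551.
Year 1987: gap = -1.9 × (10.01 - 6.19) = -7.258%, loss ≈ 8074 × 7.258/100 ≈ 586.
Year 1988: gap = -1.9 × (10.94 - 6.19) = -9.025%, loss ≈ 8074 × 9.025/100 ≈ 729.
Total lost output = 253 + 551 + 586 + 729 = 2119 billion.

$2,119 billion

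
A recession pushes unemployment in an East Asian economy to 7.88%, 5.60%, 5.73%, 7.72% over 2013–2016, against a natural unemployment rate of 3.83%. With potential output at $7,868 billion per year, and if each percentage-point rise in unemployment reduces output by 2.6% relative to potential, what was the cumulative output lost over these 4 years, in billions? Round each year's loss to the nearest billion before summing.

Year 2013: gap = -2.6 × (7.88 - 3.83) = -10.53%, loss ≈ 7868 × 10.53/100 ≈ 829.
Year 2014: gap = -2.6 × (5.6 - 3.83) = -4.602%, loss ≈ 7868 × 4.602/100 ≈ 362.
Year 2015: gap = -2.6 × (5.73 - 3.83) = -4.94%, loss ≈ 7868 × 4.94/100 ≈ 389.
Year 2016: gap = -2.6 × (7.72 - 3.83) = -10.114%, loss ≈ 7868 × 10.114/100 ≈ 796.
Total lost output = 829 + 362 + 389 + 796 = 2376 billion.

$2,376 billion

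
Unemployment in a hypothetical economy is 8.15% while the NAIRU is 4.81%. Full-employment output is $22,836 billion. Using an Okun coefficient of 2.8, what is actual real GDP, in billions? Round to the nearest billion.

$20,700 billion

Unemployment gap = 8.15 - 4.81 = 3.34 points, so the output gap is -2.8 × 3.34 = -9.352%.
Actual GDP = 22836 × (1 - 9.352/100) = 22836 × 0.90648 ≈ 20700 billion.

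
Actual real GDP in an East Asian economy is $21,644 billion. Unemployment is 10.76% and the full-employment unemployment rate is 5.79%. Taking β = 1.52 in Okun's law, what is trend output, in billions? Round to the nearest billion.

$23,413 billion

Unemployment gap = 10.76 - 5.79 = 4.97 points, so output gap = -1.52 × 4.97 = -7.5544%.
Since Y = Y* × (1 + gap/100), Y* = 21644/0.924456 ≈ 23413 billion.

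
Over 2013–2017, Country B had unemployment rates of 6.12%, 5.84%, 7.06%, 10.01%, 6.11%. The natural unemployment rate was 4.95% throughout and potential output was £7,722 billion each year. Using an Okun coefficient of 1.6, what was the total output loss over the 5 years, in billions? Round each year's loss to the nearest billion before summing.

Year 2013: gap = -1.6 × (6.12 - 4.95) = -1.872%, loss ≈ 7722 × 1.872/100 ≈ 145.
Year 2014: gap = -1.6 × (5.84 - 4.95) = -1.424%, loss ≈ 7722 × 1.424/100 ≈ 110.
Year 2015: gap = -1.6 × (7.06 - 4.95) = -3.376%, loss ≈ 7722 × 3.376/100 ≈ 261.
Year 2016: gap = -1.6 × (10.01 - 4.95) = -8.096%, loss ≈ 7722 × 8.096/100 ≈ 625.
Year 2017: gap = -1.6 × (6.11 - 4.95) = -1.856%, loss ≈ 7722 × 1.856/100 ≈ 143.
Total lost output = 145 + 110 + 261 + 625 + 143 = 1284 billion.

£1,284 billion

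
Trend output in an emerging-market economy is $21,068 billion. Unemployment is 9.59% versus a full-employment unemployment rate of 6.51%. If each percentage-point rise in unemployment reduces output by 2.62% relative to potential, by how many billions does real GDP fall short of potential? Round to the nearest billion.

$1,700 billion

Output gap = -2.62 × (9.59 - 6.51) = -2.62 × 3.08 = -8.0696%.
Actual GDP ≈ 21068 × 0.919304 ≈ 19368 billion, so the shortfall is 21068 - 19368 = 1700 billion.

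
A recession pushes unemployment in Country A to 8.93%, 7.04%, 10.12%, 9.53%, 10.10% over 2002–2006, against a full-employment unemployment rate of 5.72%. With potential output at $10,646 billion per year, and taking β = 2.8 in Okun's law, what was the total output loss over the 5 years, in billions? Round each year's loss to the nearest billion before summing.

$5,104 billion

Year 2002: gap = -2.8 × (8.93 - 5.72) = -8.988%, loss ≈ 10646 × 8.988/100 ≈ 957.
Year 2003: gap = -2.8 × (7.04 - 5.72) = -3.696%, loss ≈ 10646 × 3.696/100 ≈ 393.
Year 2004: gap = -2.8 × (10.12 - 5.72) = -12.32%, loss ≈ 10646 × 12.32/100 ≈ 1312.
Year 2005: gap = -2.8 × (9.53 - 5.72) = -10.668%, loss ≈ 10646 × 10.668/100 ≈ 1136.
Year 2006: gap = -2.8 × (10.1 - 5.72) = -12.264%, loss ≈ 10646 × 12.264/100 ≈ 1306.
Total lost output = 957 + 393 + 1312 + 1136 + 1306 = 5104 billion.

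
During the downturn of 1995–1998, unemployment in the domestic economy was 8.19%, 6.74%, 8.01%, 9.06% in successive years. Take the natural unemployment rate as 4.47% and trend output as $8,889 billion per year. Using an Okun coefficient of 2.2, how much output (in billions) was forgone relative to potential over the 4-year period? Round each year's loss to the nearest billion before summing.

Year 1995: gap = -2.2 × (8.19 - 4.47) = -8.184%, loss ≈ 8889 × 8.184/100 ≈ 727.
Year 1996: gap = -2.2 × (6.74 - 4.47) = -4.994%, loss ≈ 8889 × 4.994/100 ≈ 444.
Year 1997: gap = -2.2 × (8.01 - 4.47) = -7.788%, loss ≈ 8889 × 7.788/100 ≈ 692.
Year 1998: gap = -2.2 × (9.06 - 4.47) = -10.098%, loss ≈ 8889 × 10.098/100 ≈ 898.
Total lost output = 727 + 444 + 692 + 898 = 2761 billion.

$2,761 billion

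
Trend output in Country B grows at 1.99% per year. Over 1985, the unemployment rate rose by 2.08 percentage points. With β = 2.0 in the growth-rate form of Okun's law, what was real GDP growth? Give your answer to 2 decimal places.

Growth-rate Okun's law: g_Y = g_Y* - β × Δu.
g_Y = 1.99 - 2.0 × (2.08) = 1.99 - 4.16 = -2.17%, i.e. -2.17% to 2 d.p.

-2.17%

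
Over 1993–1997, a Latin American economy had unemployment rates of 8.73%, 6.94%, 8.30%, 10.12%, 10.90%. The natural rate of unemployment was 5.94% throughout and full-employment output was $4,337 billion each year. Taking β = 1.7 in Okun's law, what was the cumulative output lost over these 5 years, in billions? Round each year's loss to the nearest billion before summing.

Year 1993: gap = -1.7 × (8.73 - 5.94) = -4.743%, loss ≈ 4337 × 4.743/100 ≈ 206.
Year 1994: gap = -1.7 × (6.94 - 5.94) = -1.7%, loss ≈ 4337 × 1.7/100 ≈ 74.
Year 1995: gap = -1.7 × (8.3 - 5.94) = -4.012%, loss ≈ 4337 × 4.012/100 ≈ 174.
Year 1996: gap = -1.7 × (10.12 - 5.94) = -7.106%, loss ≈ 4337 × 7.106/100 ≈ 308.
Year 1997: gap = -1.7 × (10.9 - 5.94) = -8.432%, loss ≈ 4337 × 8.432/100 ≈ 366.
Total lost output = 206 + 74 + 174 + 308 + 366 = 1128 billion.

$1,128 billion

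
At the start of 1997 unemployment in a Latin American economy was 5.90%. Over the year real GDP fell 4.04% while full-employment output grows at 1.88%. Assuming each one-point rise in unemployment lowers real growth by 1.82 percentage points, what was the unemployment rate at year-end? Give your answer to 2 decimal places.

9.15%

Growth-rate Okun's law: g_Y = g_Y* - β × Δu, so Δu = (g_Y* - g_Y)/β.
Δu = (1.88 + 4.04)/1.82 = 5.92/1.82 = 3.25 percentage points.
Year-end unemployment = 5.9 + 3.25 = 9.15%.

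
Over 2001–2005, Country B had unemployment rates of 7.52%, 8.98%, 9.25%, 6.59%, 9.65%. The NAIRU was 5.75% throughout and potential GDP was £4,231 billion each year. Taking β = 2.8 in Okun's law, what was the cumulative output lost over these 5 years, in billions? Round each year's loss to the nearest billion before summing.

Year 2001: gap = -2.8 × (7.52 - 5.75) = -4.956%, loss ≈ 4231 × 4.956/100 ≈ 210.
Year 2002: gap = -2.8 × (8.98 - 5.75) = -9.044%, loss ≈ 4231 × 9.044/100 ≈ 383.
Year 2003: gap = -2.8 × (9.25 - 5.75) = -9.8%, loss ≈ 4231 × 9.8/100 ≈ 415.
Year 2004: gap = -2.8 × (6.59 - 5.75) = -2.352%, loss ≈ 4231 × 2.352/100 ≈ 100.
Year 2005: gap = -2.8 × (9.65 - 5.75) = -10.92%, loss ≈ 4231 × 10.92/100 ≈ 462.
Total lost output = 210 + 383 + 415 + 100 + 462 = 1570 billion.

£1,570 billion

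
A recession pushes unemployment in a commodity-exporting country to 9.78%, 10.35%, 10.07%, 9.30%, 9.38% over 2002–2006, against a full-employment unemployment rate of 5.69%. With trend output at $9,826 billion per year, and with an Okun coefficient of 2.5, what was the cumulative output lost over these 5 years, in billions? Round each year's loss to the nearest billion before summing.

$5,019 billion

Year 2002: gap = -2.5 × (9.78 - 5.69) = -10.225%, loss ≈ 9826 × 10.225/100 ≈ 1005.
Year 2003: gap = -2.5 × (10.35 - 5.69) = -11.65%, loss ≈ 9826 × 11.65/100 ≈ 1145.
Year 2004: gap = -2.5 × (10.07 - 5.69) = -10.95%, loss ≈ 9826 × 10.95/100 ≈ 1076.
Year 2005: gap = -2.5 × (9.3 - 5.69) = -9.025%, loss ≈ 9826 × 9.025/100 ≈ 887.
Year 2006: gap = -2.5 × (9.38 - 5.69) = -9.225%, loss ≈ 9826 × 9.225/100 ≈ 906.
Total lost output = 1005 + 1145 + 1076 + 887 + 906 = 5019 billion.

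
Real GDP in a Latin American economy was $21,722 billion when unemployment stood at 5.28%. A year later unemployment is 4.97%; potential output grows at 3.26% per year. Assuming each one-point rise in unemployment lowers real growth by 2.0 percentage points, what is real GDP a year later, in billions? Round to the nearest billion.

$22,565 billion

Δu = 4.97 - 5.28 = -0.31 points.
Okun's law (growth form): g_Y = g_Y* - β × Δu = 3.26 - 2.0 × (-0.31) = 3.26 + 0.62 = 3.88%.
Real GDP in the next year = 21722 × (1 + 3.88/100) = 21722 × 1.0388 ≈ 22565 billion.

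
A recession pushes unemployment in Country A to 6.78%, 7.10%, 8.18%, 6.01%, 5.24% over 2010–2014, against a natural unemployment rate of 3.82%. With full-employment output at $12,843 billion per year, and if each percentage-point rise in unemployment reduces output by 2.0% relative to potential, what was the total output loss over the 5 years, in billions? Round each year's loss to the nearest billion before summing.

$3,651 billion

Year 2010: gap = -2.0 × (6.78 - 3.82) = -5.92%, loss ≈ 12843 × 5.92/100 ≈ 760.
Year 2011: gap = -2.0 × (7.1 - 3.82) = -6.56%, loss ≈ 12843 × 6.56/100 ≈ 843.
Year 2012: gap = -2.0 × (8.18 - 3.82) = -8.72%, loss ≈ 12843 × 8.72/100 ≈ 1120.
Year 2013: gap = -2.0 × (6.01 - 3.82) = -4.38%, loss ≈ 12843 × 4.38/100 ≈ 563.
Year 2014: gap = -2.0 × (5.24 - 3.82) = -2.84%, loss ≈ 12843 × 2.84/100 ≈ 365.
Total lost output = 760 + 843 + 1120 + 563 + 365 = 3651 billion.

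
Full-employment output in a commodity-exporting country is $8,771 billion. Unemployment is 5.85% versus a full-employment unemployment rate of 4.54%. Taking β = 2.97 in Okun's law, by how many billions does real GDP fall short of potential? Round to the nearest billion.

$341 billion

Output gap = -2.97 × (5.85 - 4.54) = -2.97 × 1.31 = -3.8907%.
Actual GDP ≈ 8771 × 0.961093 ≈ 8430 billion, so the shortfall is 8771 - 8430 = 341 billion.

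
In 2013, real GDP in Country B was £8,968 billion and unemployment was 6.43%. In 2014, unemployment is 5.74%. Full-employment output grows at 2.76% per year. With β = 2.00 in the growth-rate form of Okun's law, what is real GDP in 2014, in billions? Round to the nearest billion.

Δu = 5.74 - 6.43 = -0.69 points.
Okun's law (growth form): g_Y = g_Y* - β × Δu = 2.76 - 2.00 × (-0.69) = 2.76 + 1.38 = 4.14%.
Real GDP in the next year = 8968 × (1 + 4.14/100) = 8968 × 1.0414 ≈ 9339 billion.

£9,339 billion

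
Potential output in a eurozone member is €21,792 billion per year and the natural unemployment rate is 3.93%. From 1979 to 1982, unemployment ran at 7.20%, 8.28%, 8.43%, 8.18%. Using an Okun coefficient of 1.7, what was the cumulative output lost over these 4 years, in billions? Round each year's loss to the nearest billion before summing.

€6,064 billion

Year 1979: gap = -1.7 × (7.2 - 3.93) = -5.559%, loss ≈ 21792 × 5.559/100 ≈ 1211.
Year 1980: gap = -1.7 × (8.28 - 3.93) = -7.395%, loss ≈ 21792 × 7.395/100 ≈ 1612.
Year 1981: gap = -1.7 × (8.43 - 3.93) = -7.65%, loss ≈ 21792 × 7.65/100 ≈ 1667.
Year 1982: gap = -1.7 × (8.18 - 3.93) = -7.225%, loss ≈ 21792 × 7.225/100 ≈ 1574.
Total lost output = 1211 + 1612 + 1667 + 1574 = 6064 billion.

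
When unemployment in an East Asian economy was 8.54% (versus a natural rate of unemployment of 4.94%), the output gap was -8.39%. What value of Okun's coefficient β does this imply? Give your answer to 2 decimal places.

β ≈ 2.33

Okun's law: output gap = -β × (u - u*).
-8.39 = -β × (8.54 - 4.94) = -β × 3.6, so β = 8.39/3.6 = 2.33.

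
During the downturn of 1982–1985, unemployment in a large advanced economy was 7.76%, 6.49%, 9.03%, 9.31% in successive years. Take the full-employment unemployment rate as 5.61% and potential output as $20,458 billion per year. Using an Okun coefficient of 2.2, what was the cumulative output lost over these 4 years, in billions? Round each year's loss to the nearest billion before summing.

$4,568 billion

Year 1982: gap = -2.2 × (7.76 - 5.61) = -4.73%, loss ≈ 20458 × 4.73/100 ≈ 968.
Year 1983: gap = -2.2 × (6.49 - 5.61) = -1.936%, loss ≈ 20458 × 1.936/100 ≈ 396.
Year 1984: gap = -2.2 × (9.03 - 5.61) = -7.524%, loss ≈ 20458 × 7.524/100 ≈ 1539.
Year 1985: gap = -2.2 × (9.31 - 5.61) = -8.14%, loss ≈ 20458 × 8.14/100 ≈ 1665.
Total lost output = 968 + 396 + 1539 + 1665 = 4568 billion.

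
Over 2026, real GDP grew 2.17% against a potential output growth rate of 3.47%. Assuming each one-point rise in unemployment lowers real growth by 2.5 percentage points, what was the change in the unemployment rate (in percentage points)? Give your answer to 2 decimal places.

0.52 percentage points

Growth-rate Okun's law: g_Y = g_Y* - β × Δu, so Δu = (g_Y* - g_Y)/β.
Δu = (3.47 - 2.17)/2.5 = 1.3/2.5 = 0.52 percentage points.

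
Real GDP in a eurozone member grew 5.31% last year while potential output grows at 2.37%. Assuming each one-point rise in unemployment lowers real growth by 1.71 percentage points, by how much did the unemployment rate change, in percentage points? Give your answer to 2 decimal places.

-1.72 percentage points

Growth-rate Okun's law: g_Y = g_Y* - β × Δu, so Δu = (g_Y* - g_Y)/β.
Δu = (2.37 - 5.31)/1.71 = -2.94/1.71 = -1.72 percentage points.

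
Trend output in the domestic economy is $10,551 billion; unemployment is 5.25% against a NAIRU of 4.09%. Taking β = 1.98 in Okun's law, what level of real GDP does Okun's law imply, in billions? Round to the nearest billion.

Unemployment gap = 5.25 - 4.09 = 1.16 points, so the output gap is -1.98 × 1.16 = -2.2968%.
Actual GDP = 10551 × (1 - 2.2968/100) = 10551 × 0.977032 ≈ 10309 billion.

$10,309 billion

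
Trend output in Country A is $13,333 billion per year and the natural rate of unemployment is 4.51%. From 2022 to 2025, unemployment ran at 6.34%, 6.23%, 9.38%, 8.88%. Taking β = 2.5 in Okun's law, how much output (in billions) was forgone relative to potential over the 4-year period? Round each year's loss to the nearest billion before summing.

$4,263 billion

Year 2022: gap = -2.5 × (6.34 - 4.51) = -4.575%, loss ≈ 13333 × 4.575/100 ≈ 610.
Year 2023: gap = -2.5 × (6.23 - 4.51) = -4.3%, loss ≈ 13333 × 4.3/100 ≈ 573.
Year 2024: gap = -2.5 × (9.38 - 4.51) = -12.175%, loss ≈ 13333 × 12.175/100 ≈ 1623.
Year 2025: gap = -2.5 × (8.88 - 4.51) = -10.925%, loss ≈ 13333 × 10.925/100 ≈ 1457.
Total lost output = 610 + 573 + 1623 + 1457 = 4263 billion.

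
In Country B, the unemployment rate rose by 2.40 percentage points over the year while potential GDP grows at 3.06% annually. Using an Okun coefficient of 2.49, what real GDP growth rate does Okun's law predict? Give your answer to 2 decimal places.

-2.92%

Growth-rate Okun's law: g_Y = g_Y* - β × Δu.
g_Y = 3.06 - 2.49 × (2.40) = 3.06 - 5.976 = -2.916%, i.e. -2.92% to 2 d.p.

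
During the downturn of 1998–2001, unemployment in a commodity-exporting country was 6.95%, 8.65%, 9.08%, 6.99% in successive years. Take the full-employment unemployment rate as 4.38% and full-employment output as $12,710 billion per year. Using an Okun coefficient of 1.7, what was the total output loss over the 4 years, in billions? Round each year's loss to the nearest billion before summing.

$3,058 billion

Year 1998: gap = -1.7 × (6.95 - 4.38) = -4.369%, loss ≈ 12710 × 4.369/100 ≈ 555.
Year 1999: gap = -1.7 × (8.65 - 4.38) = -7.259%, loss ≈ 12710 × 7.259/100 ≈ 923.
Year 2000: gap = -1.7 × (9.08 - 4.38) = -7.99%, loss ≈ 12710 × 7.99/100 ≈ 1016.
Year 2001: gap = -1.7 × (6.99 - 4.38) = -4.437%, loss ≈ 12710 × 4.437/100 ≈ 564.
Total lost output = 555 + 923 + 1016 + 564 = 3058 billion.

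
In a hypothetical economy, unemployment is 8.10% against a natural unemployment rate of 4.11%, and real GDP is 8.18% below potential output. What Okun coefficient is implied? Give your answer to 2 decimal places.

β ≈ 2.05

Okun's law: output gap = -β × (u - u*).
-8.18 = -β × (8.1 - 4.11) = -β × 3.99, so β = 8.18/3.99 = 2.05.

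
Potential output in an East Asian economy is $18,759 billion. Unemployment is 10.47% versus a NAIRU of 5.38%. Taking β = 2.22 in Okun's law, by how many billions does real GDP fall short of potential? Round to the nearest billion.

$2,120 billion

Output gap = -2.22 × (10.47 - 5.38) = -2.22 × 5.09 = -11.2998%.
Actual GDP ≈ 18759 × 0.887002 ≈ 16639 billion, so the shortfall is 18759 - 16639 = 2120 billion.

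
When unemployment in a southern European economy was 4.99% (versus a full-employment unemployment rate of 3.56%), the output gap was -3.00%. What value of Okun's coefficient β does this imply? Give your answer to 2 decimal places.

β ≈ 2.10

Okun's law: output gap = -β × (u - u*).
-3.00 = -β × (4.99 - 3.56) = -β × 1.43, so β = 3/1.43 = 2.10.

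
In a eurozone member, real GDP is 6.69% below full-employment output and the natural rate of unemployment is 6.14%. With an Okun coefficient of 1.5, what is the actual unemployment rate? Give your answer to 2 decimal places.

From Okun's law, u - u* = -(output gap)/β = -(-6.69)/1.5 = 4.46 points.
So u = 6.14 + 4.46 = 10.60%.

10.60%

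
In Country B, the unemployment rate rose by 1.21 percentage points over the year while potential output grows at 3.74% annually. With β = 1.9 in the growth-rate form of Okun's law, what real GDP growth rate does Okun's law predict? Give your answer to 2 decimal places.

Growth-rate Okun's law: g_Y = g_Y* - β × Δu.
g_Y = 3.74 - 1.9 × (1.21) = 3.74 - 2.299 = 1.441%, i.e. 1.44% to 2 d.p.

1.44%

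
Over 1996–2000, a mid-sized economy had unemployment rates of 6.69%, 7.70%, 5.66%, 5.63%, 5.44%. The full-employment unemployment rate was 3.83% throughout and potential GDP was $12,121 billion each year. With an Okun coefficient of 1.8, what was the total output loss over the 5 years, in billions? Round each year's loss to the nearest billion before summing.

Year 1996: gap = -1.8 × (6.69 - 3.83) = -5.148%, loss ≈ 12121 × 5.148/100 ≈ 624.
Year 1997: gap = -1.8 × (7.7 - 3.83) = -6.966%, loss ≈ 12121 × 6.966/100 ≈ 844.
Year 1998: gap = -1.8 × (5.66 - 3.83) = -3.294%, loss ≈ 12121 × 3.294/100 ≈ 399.
Year 1999: gap = -1.8 × (5.63 - 3.83) = -3.24%, loss ≈ 12121 × 3.24/100 ≈ 393.
Year 2000: gap = -1.8 × (5.44 - 3.83) = -2.898%, loss ≈ 12121 × 2.898/100 ≈ 351.
Total lost output = 624 + 844 + 399 + 393 + 351 = 2611 billion.

$2,611 billion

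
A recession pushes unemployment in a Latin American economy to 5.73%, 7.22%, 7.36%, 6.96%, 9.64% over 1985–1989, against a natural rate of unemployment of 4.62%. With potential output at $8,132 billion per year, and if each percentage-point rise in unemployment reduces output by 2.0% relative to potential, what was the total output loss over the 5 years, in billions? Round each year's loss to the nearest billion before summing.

$2,247 billion

Year 1985: gap = -2.0 × (5.73 - 4.62) = -2.22%, loss ≈ 8132 × 2.22/100 ≈ 181.
Year 1986: gap = -2.0 × (7.22 - 4.62) = -5.2%, loss ≈ 8132 × 5.2/100 ≈ 423.
Year 1987: gap = -2.0 × (7.36 - 4.62) = -5.48%, loss ≈ 8132 × 5.48/100 ≈ 446.
Year 1988: gap = -2.0 × (6.96 - 4.62) = -4.68%, loss ≈ 8132 × 4.68/100 ≈ 381.
Year 1989: gap = -2.0 × (9.64 - 4.62) = -10.04%, loss ≈ 8132 × 10.04/100 ≈ 816.
Total lost output = 181 + 423 + 446 + 381 + 816 = 2247 billion.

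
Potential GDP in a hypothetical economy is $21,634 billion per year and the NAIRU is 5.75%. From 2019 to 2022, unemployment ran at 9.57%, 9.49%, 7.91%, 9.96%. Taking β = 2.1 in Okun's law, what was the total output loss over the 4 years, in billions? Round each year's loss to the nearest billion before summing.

$6,328 billion

Year 2019: gap = -2.1 × (9.57 - 5.75) = -8.022%, loss ≈ 21634 × 8.022/100 ≈ 1735.
Year 2020: gap = -2.1 × (9.49 - 5.75) = -7.854%, loss ≈ 21634 × 7.854/100 ≈ 1699.
Year 2021: gap = -2.1 × (7.91 - 5.75) = -4.536%, loss ≈ 21634 × 4.536/100 ≈ 981.
Year 2022: gap = -2.1 × (9.96 - 5.75) = -8.841%, loss ≈ 21634 × 8.841/100 ≈ 1913.
Total lost output = 1735 + 1699 + 981 + 1913 = 6328 billion.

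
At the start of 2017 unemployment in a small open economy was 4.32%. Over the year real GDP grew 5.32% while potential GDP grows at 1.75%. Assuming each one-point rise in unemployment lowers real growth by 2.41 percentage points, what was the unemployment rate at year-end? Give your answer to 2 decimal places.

Growth-rate Okun's law: g_Y = g_Y* - β × Δu, so Δu = (g_Y* - g_Y)/β.
Δu = (1.75 - 5.32)/2.41 = -3.57/2.41 = -1.48 percentage points.
Year-end unemployment = 4.32 - 1.48 = 2.84%.

2.84%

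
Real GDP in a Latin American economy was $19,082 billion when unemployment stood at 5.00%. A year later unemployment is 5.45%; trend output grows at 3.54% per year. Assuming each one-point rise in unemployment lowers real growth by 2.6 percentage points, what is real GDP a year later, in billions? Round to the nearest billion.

$19,534 billion

Δu = 5.45 - 5 = 0.45 points.
Okun's law (growth form): g_Y = g_Y* - β × Δu = 3.54 - 2.6 × (0.45) = 3.54 - 1.17 = 2.37%.
Real GDP in the next year = 19082 × (1 + 2.37/100) = 19082 × 1.0237 ≈ 19534 billion.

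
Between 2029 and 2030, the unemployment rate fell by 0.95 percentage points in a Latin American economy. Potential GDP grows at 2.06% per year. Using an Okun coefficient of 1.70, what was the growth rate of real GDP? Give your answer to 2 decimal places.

Growth-rate Okun's law: g_Y = g_Y* - β × Δu.
g_Y = 2.06 - 1.70 × (-0.95) = 2.06 + 1.615 = 3.675%, i.e. 3.68% to 2 d.p.

3.68%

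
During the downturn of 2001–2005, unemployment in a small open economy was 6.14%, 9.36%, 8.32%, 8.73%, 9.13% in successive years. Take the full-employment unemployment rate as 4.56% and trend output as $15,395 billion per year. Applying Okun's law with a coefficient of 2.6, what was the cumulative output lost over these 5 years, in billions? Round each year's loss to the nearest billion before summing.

Year 2001: gap = -2.6 × (6.14 - 4.56) = -4.108%, loss ≈ 15395 × 4.108/100 ≈ 632.
Year 2002: gap = -2.6 × (9.36 - 4.56) = -12.48%, loss ≈ 15395 × 12.48/100 ≈ 1921.
Year 2003: gap = -2.6 × (8.32 - 4.56) = -9.776%, loss ≈ 15395 × 9.776/100 ≈ 1505.
Year 2004: gap = -2.6 × (8.73 - 4.56) = -10.842%, loss ≈ 15395 × 10.842/100 ≈ 1669.
Year 2005: gap = -2.6 × (9.13 - 4.56) = -11.882%, loss ≈ 15395 × 11.882/100 ≈ 1829.
Total lost output = 632 + 1921 + 1505 + 1669 + 1829 = 7556 billion.

$7,556 billion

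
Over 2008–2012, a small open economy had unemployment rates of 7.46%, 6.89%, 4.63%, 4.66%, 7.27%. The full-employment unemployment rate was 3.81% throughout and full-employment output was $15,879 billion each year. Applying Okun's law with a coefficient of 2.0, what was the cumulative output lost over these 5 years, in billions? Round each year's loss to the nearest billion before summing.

Year 2008: gap = -2.0 × (7.46 - 3.81) = -7.3%, loss ≈ 15879 × 7.3/100 ≈ 1159.
Year 2009: gap = -2.0 × (6.89 - 3.81) = -6.16%, loss ≈ 15879 × 6.16/100 ≈ 978.
Year 2010: gap = -2.0 × (4.63 - 3.81) = -1.64%, loss ≈ 15879 × 1.64/100 ≈ 260.
Year 2011: gap = -2.0 × (4.66 - 3.81) = -1.7%, loss ≈ 15879 × 1.7/100 ≈ 270.
Year 2012: gap = -2.0 × (7.27 - 3.81) = -6.92%, loss ≈ 15879 × 6.92/100 ≈ 1099.
Total lost output = 1159 + 978 + 260 + 270 + 1099 = 3766 billion.

$3,766 billion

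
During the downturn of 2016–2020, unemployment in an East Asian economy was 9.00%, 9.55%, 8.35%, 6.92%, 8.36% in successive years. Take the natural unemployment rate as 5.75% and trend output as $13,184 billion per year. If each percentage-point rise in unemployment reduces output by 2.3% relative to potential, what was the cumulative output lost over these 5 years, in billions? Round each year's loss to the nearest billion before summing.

$4,072 billion

Year 2016: gap = -2.3 × (9 - 5.75) = -7.475%, loss ≈ 13184 × 7.475/100 ≈ 986.
Year 2017: gap = -2.3 × (9.55 - 5.75) = -8.74%, loss ≈ 13184 × 8.74/100 ≈ 1152.
Year 2018: gap = -2.3 × (8.35 - 5.75) = -5.98%, loss ≈ 13184 × 5.98/100 ≈ 788.
Year 2019: gap = -2.3 × (6.92 - 5.75) = -2.691%, loss ≈ 13184 × 2.691/100 ≈ 355.
Year 2020: gap = -2.3 × (8.36 - 5.75) = -6.003%, loss ≈ 13184 × 6.003/100 ≈ 791.
Total lost output = 986 + 1152 + 788 + 355 + 791 = 4072 billion.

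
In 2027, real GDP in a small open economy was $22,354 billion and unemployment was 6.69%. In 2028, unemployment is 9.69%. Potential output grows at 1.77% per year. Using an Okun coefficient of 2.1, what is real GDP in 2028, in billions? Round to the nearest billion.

$21,341 billion

Δu = 9.69 - 6.69 = 3 points.
Okun's law (growth form): g_Y = g_Y* - β × Δu = 1.77 - 2.1 × (3.00) = 1.77 - 6.3 = -4.53%.
Real GDP in the next year = 22354 × (1 - 4.53/100) = 22354 × 0.9547 ≈ 21341 billion.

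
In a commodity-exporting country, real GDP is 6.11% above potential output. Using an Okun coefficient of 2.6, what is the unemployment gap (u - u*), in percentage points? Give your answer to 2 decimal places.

Okun's law: output gap = -β × (u - u*), so u - u* = -(output gap)/β.
u - u* = -(6.11)/2.6 = -2.35 percentage points.

-2.35 percentage points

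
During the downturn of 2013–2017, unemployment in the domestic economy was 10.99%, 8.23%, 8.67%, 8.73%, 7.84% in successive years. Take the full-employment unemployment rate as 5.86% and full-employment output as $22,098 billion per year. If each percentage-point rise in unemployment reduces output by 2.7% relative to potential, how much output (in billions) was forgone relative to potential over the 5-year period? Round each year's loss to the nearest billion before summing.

Year 2013: gap = -2.7 × (10.99 - 5.86) = -13.851%, loss ≈ 22098 × 13.851/100 ≈ 3061.
Year 2014: gap = -2.7 × (8.23 - 5.86) = -6.399%, loss ≈ 22098 × 6.399/100 ≈ 1414.
Year 2015: gap = -2.7 × (8.67 - 5.86) = -7.587%, loss ≈ 22098 × 7.587/100 ≈ 1677.
Year 2016: gap = -2.7 × (8.73 - 5.86) = -7.749%, loss ≈ 22098 × 7.749/100 ≈ 1712.
Year 2017: gap = -2.7 × (7.84 - 5.86) = -5.346%, loss ≈ 22098 × 5.346/100 ≈ 1181.
Total lost output = 3061 + 1414 + 1677 + 1712 + 1181 = 9045 billion.

$9,045 billion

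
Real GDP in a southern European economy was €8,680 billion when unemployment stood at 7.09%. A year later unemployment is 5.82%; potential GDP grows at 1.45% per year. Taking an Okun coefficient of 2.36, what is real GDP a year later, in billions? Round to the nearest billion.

Δu = 5.82 - 7.09 = -1.27 points.
Okun's law (growth form): g_Y = g_Y* - β × Δu = 1.45 - 2.36 × (-1.27) = 1.45 + 2.9972 = 4.4472%.
Real GDP in the next year = 8680 × (1 + 4.4472/100) = 8680 × 1.044472 ≈ 9066 billion.

€9,066 billion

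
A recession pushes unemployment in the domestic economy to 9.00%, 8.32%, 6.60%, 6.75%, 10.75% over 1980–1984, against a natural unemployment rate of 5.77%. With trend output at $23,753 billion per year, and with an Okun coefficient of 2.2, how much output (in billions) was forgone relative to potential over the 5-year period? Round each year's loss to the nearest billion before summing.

$6,569 billion

Year 1980: gap = -2.2 × (9 - 5.77) = -7.106%, loss ≈ 23753 × 7.106/100 ≈ 1688.
Year 1981: gap = -2.2 × (8.32 - 5.77) = -5.61%, loss ≈ 23753 × 5.61/100 ≈ 1333.
Year 1982: gap = -2.2 × (6.6 - 5.77) = -1.826%, loss ≈ 23753 × 1.826/100 ≈ 434.
Year 1983: gap = -2.2 × (6.75 - 5.77) = -2.156%, loss ≈ 23753 × 2.156/100 ≈ 512.
Year 1984: gap = -2.2 × (10.75 - 5.77) = -10.956%, loss ≈ 23753 × 10.956/100 ≈ 2602.
Total lost output = 1688 + 1333 + 434 + 512 + 2602 = 6569 billion.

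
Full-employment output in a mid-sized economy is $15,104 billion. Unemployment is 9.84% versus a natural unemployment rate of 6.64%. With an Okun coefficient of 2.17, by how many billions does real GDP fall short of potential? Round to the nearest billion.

$1,049 billion

Output gap = -2.17 × (9.84 - 6.64) = -2.17 × 3.2 = -6.944%.
Actual GDP ≈ 15104 × 0.93056 ≈ 14055 billion, so the shortfall is 15104 - 14055 = 1049 billion.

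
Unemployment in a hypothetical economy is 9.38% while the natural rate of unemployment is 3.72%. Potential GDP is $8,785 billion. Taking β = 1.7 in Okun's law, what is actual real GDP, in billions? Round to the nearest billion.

Unemployment gap = 9.38 - 3.72 = 5.66 points, so the output gap is -1.7 × 5.66 = -9.622%.
Actual GDP = 8785 × (1 - 9.622/100) = 8785 × 0.90378 ≈ 7940 billion.

$7,940 billion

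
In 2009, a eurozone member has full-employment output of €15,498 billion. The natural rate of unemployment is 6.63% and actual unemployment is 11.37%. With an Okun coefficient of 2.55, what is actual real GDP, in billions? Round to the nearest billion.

€13,625 billion

Unemployment gap = 11.37 - 6.63 = 4.74 points, so the output gap is -2.55 × 4.74 = -12.087%.
Actual GDP = 15498 × (1 - 12.087/100) = 15498 × 0.87913 ≈ 13625 billion.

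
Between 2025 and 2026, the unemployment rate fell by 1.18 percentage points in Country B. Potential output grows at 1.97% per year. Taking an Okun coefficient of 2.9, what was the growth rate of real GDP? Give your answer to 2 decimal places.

Growth-rate Okun's law: g_Y = g_Y* - β × Δu.
g_Y = 1.97 - 2.9 × (-1.18) = 1.97 + 3.422 = 5.392%, i.e. 5.39% to 2 d.p.

5.39%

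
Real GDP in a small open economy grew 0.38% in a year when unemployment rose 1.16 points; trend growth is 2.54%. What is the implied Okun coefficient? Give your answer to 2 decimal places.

Growth form: g_Y = g_Y* - β × Δu, so β = (g_Y* - g_Y)/Δu.
β = (2.54 - 0.38)/1.16 = 2.16/1.16 = 1.86.

β ≈ 1.86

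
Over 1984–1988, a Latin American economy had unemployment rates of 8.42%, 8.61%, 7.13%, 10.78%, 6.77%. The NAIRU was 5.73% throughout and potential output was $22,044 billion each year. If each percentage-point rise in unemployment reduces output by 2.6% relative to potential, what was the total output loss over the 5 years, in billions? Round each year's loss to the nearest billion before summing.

$7,485 billion

Year 1984: gap = -2.6 × (8.42 - 5.73) = -6.994%, loss ≈ 22044 × 6.994/100 ≈ 1542.
Year 1985: gap = -2.6 × (8.61 - 5.73) = -7.488%, loss ≈ 22044 × 7.488/100 ≈ 1651.
Year 1986: gap = -2.6 × (7.13 - 5.73) = -3.64%, loss ≈ 22044 × 3.64/100 ≈ 802.
Year 1987: gap = -2.6 × (10.78 - 5.73) = -13.13%, loss ≈ 22044 × 13.13/100 ≈ 2894.
Year 1988: gap = -2.6 × (6.77 - 5.73) = -2.704%, loss ≈ 22044 × 2.704/100 ≈ 596.
Total lost output = 1542 + 1651 + 802 + 2894 + 596 = 7485 billion.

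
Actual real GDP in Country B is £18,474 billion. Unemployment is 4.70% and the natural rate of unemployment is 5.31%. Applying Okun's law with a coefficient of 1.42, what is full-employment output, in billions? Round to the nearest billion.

£18,315 billion

Unemployment gap = 4.7 - 5.31 = -0.61 points, so output gap = -1.42 × (-0.61) = 0.8662%.
Since Y = Y* × (1 + gap/100), Y* = 18474/1.008662 ≈ 18315 billion.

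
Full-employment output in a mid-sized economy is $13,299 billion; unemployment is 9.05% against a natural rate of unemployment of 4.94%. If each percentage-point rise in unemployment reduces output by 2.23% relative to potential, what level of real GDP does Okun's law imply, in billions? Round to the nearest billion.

$12,080 billion

Unemployment gap = 9.05 - 4.94 = 4.11 points, so the output gap is -2.23 × 4.11 = -9.1653%.
Actual GDP = 13299 × (1 - 9.1653/100) = 13299 × 0.908347 ≈ 12080 billion.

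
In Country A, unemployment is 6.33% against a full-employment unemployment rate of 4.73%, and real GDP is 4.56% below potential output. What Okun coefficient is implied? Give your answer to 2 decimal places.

β ≈ 2.85

Okun's law: output gap = -β × (u - u*).
-4.56 = -β × (6.33 - 4.73) = -β × 1.6, so β = 4.56/1.6 = 2.85.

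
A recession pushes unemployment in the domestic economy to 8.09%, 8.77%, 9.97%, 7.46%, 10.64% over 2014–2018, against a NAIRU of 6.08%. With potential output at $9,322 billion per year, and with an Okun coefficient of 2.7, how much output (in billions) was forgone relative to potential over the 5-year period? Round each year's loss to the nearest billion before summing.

$3,657 billion

Year 2014: gap = -2.7 × (8.09 - 6.08) = -5.427%, loss ≈ 9322 × 5.427/100 ≈ 506.
Year 2015: gap = -2.7 × (8.77 - 6.08) = -7.263%, loss ≈ 9322 × 7.263/100 ≈ 677.
Year 2016: gap = -2.7 × (9.97 - 6.08) = -10.503%, loss ≈ 9322 × 10.503/100 ≈ 979.
Year 2017: gap = -2.7 × (7.46 - 6.08) = -3.726%, loss ≈ 9322 × 3.726/100 ≈ 347.
Year 2018: gap = -2.7 × (10.64 - 6.08) = -12.312%, loss ≈ 9322 × 12.312/100 ≈ 1148.
Total lost output = 506 + 677 + 979 + 347 + 1148 = 3657 billion.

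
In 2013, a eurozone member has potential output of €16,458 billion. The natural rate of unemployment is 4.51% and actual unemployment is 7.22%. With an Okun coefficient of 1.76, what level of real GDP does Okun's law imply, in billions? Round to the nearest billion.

€15,673 billion

Unemployment gap = 7.22 - 4.51 = 2.71 points, so the output gap is -1.76 × 2.71 = -4.7696%.
Actual GDP = 16458 × (1 - 4.7696/100) = 16458 × 0.952304 ≈ 15673 billion.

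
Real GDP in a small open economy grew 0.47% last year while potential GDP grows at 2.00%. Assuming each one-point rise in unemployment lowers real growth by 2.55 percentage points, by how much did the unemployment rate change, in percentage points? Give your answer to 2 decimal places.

Growth-rate Okun's law: g_Y = g_Y* - β × Δu, so Δu = (g_Y* - g_Y)/β.
Δu = (2 - 0.47)/2.55 = 1.53/2.55 = 0.60 percentage points.

0.60 percentage points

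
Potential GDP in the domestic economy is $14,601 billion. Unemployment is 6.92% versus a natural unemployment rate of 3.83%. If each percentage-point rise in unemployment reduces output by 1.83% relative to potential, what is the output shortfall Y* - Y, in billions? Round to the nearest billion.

$826 billion

Output gap = -1.83 × (6.92 - 3.83) = -1.83 × 3.09 = -5.6547%.
Actual GDP ≈ 14601 × 0.943453 ≈ 13775 billion, so the shortfall is 14601 - 13775 = 826 billion.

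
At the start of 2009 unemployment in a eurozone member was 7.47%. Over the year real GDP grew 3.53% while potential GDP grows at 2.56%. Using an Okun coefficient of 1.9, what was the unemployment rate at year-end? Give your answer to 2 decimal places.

6.96%

Growth-rate Okun's law: g_Y = g_Y* - β × Δu, so Δu = (g_Y* - g_Y)/β.
Δu = (2.56 - 3.53)/1.9 = -0.97/1.9 = -0.51 percentage points.
Year-end unemployment = 7.47 - 0.51 = 6.96%.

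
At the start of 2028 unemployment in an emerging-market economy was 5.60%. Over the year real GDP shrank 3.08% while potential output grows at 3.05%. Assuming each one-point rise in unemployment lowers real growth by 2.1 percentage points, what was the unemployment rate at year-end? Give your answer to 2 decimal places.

8.52%

Growth-rate Okun's law: g_Y = g_Y* - β × Δu, so Δu = (g_Y* - g_Y)/β.
Δu = (3.05 + 3.08)/2.1 = 6.13/2.1 = 2.92 percentage points.
Year-end unemployment = 5.6 + 2.92 = 8.52%.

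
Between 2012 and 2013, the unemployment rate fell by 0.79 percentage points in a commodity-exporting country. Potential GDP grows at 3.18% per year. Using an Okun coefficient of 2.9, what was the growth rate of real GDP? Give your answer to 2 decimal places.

Growth-rate Okun's law: g_Y = g_Y* - β × Δu.
g_Y = 3.18 - 2.9 × (-0.79) = 3.18 + 2.291 = 5.471%, i.e. 5.47% to 2 d.p.

5.47%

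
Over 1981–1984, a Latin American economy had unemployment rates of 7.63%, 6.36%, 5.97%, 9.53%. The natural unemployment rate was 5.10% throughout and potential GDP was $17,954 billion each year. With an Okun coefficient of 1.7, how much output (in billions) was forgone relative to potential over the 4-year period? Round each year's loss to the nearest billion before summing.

$2,775 billion

Year 1981: gap = -1.7 × (7.63 - 5.1) = -4.301%, loss ≈ 17954 × 4.301/100 ≈ 772.
Year 1982: gap = -1.7 × (6.36 - 5.1) = -2.142%, loss ≈ 17954 × 2.142/100 ≈ 385.
Year 1983: gap = -1.7 × (5.97 - 5.1) = -1.479%, loss ≈ 17954 × 1.479/100 ≈ 266.
Year 1984: gap = -1.7 × (9.53 - 5.1) = -7.531%, loss ≈ 17954 × 7.531/100 ≈ 1352.
Total lost output = 772 + 385 + 266 + 1352 = 2775 billion.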